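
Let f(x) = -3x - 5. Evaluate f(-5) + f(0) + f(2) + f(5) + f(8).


f(-5) = 10
f(0) = -5
f(2) = -11
f(5) = -20
f(8) = -29
Sum = -55

-55


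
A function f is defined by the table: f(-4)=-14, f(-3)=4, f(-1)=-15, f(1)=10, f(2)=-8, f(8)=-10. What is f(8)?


Reading from the table at x = 8

-10


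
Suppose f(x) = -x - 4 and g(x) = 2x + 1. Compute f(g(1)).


g(1) = 3
f(3) = -7

-7


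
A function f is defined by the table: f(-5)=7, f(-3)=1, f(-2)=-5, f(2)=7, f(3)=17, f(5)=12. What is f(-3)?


Reading from the table at x = -3

1


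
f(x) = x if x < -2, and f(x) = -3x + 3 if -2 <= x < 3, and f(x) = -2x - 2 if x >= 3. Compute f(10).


10 satisfies x >= 3
f(10) = -22

-22


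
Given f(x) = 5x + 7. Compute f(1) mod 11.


f(1) = 12
12 mod 11 = 1

1


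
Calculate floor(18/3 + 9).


18/3 = 6
6 + 9 = 15
floor(15) = 15

15


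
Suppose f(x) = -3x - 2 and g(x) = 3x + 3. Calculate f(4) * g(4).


f(4) = -14
g(4) = 15
Product = -210

-210


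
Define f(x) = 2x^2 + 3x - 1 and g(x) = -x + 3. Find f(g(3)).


g(3) = 0
f(0) = 2*(0)^2 + 3*(0) - 1 = -1

-1


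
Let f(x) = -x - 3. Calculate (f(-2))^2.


1


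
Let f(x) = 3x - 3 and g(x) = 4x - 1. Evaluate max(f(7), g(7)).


f(7) = 18
g(7) = 27
max = 27

27


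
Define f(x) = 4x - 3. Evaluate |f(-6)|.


f(-6) = -27
|-27| = 27

27


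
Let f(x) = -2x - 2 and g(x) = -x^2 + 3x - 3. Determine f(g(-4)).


g(-4) = -31
f(-31) = 60

60


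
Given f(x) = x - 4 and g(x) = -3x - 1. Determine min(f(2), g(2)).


f(2) = -2
g(2) = -7
min = -7

-7


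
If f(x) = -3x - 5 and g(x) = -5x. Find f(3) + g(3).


f(3) = -14
g(3) = -15
Sum = -29

-29


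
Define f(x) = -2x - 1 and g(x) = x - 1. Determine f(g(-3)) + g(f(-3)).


f(g(-3)) = 7
g(f(-3)) = 4
Sum = 11

11


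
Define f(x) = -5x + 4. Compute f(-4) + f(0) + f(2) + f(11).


f(-4) = 24
f(0) = 4
f(2) = -6
f(11) = -51
Sum = -29

-29


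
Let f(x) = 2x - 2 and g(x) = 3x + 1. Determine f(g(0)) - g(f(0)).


f(g(0)) = 0
g(f(0)) = -5
Difference = 5

5


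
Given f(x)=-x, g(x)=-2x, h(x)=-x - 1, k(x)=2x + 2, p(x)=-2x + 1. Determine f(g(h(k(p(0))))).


p(0) = 1
k(1) = 4
h(4) = -5
g(-5) = 10
f(10) = -10

-10


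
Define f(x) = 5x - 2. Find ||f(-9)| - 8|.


39


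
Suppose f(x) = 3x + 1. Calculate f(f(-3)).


f(-3) = -8
f(-8) = -23

-23


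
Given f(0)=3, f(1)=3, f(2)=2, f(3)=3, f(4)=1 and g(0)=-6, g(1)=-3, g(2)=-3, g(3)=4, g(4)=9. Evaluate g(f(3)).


f(3) = 3
g(3) = 4

4


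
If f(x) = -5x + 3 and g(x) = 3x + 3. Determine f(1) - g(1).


f(1) = -2
g(1) = 6
Difference = -8

-8


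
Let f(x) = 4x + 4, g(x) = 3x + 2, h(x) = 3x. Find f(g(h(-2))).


h(-2) = -6
g(-6) = -16
f(-16) = -60

-60


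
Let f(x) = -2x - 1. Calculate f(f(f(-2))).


f(-2) = 3
f(3) = -7
f(-7) = 13

13


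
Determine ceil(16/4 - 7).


16/4 = 4
4 - 7 = -3
ceil(-3) = -3

-3


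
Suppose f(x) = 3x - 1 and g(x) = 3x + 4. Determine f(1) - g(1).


f(1) = 2
g(1) = 7
Difference = -5

-5


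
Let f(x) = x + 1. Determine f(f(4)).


f(4) = 5
f(5) = 6

6


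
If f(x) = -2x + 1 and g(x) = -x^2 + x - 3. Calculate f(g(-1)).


11


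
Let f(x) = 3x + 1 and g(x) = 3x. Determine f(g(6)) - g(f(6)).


f(g(6)) = 55
g(f(6)) = 57
Difference = -2

-2


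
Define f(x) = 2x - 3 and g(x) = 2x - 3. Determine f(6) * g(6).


81


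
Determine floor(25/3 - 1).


25/3 = 8.3333
8.3333 - 1 = 7.3333
floor(7.3333) = 7

7


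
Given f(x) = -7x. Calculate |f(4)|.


f(4) = -28
|-28| = 28

28


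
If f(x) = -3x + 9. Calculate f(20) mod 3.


f(20) = -51
-51 mod 3 = 0

0


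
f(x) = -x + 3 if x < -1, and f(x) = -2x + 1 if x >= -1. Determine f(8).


8 satisfies x >= -1
f(8) = -15

-15


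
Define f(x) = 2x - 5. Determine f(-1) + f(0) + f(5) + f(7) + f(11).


f(-1) = -7
f(0) = -5
f(5) = 5
f(7) = 9
f(11) = 17
Sum = 19

19


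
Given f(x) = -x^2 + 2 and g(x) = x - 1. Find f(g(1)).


g(1) = 0
f(0) = (-1)*(0)^2 + 2 = 2

2


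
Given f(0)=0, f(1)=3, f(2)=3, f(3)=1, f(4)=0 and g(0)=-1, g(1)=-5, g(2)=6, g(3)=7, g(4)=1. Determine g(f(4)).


-1


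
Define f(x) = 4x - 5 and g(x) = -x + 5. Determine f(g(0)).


g(0) = 5
f(5) = 15

15


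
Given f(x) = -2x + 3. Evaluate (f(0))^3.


27


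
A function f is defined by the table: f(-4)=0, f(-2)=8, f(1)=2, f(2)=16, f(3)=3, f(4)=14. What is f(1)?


Reading from the table at x = 1

2


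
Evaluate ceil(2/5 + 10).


2/5 = 0.4
0.4 + 10 = 10.4
ceil(10.4) = 11

11


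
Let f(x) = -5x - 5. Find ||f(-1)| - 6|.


f(-1) = 0
|0| = 0
|0 - 6| = 6

6


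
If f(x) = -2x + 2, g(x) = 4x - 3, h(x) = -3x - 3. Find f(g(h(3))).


104


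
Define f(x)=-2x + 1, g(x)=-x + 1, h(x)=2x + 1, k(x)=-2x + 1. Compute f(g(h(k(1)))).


k(1) = -1
h(-1) = -1
g(-1) = 2
f(2) = -3

-3


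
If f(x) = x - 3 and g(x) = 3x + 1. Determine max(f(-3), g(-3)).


f(-3) = -6
g(-3) = -8
max = -6

-6


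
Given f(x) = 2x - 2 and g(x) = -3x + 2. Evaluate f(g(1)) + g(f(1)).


-2


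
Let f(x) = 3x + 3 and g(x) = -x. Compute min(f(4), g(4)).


f(4) = 15
g(4) = -4
min = -4

-4


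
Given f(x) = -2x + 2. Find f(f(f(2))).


f(2) = -2
f(-2) = 6
f(6) = -10

-10


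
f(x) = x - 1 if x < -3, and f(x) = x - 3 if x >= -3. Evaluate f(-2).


-2 satisfies x >= -3
f(-2) = -5

-5


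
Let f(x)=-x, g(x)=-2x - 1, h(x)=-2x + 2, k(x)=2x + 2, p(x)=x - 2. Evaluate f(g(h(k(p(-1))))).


p(-1) = -3
k(-3) = -4
h(-4) = 10
g(10) = -21
f(-21) = 21

21


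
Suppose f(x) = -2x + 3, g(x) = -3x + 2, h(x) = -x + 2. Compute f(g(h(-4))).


h(-4) = 6
g(6) = -16
f(-16) = 35

35


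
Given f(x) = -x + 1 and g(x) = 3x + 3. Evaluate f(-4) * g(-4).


f(-4) = 5
g(-4) = -9
Product = -45

-45


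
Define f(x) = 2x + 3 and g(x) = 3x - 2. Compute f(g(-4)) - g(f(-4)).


f(g(-4)) = -25
g(f(-4)) = -17
Difference = -8

-8


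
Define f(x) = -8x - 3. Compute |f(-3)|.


21


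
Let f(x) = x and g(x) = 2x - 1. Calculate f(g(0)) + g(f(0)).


f(g(0)) = -1
g(f(0)) = -1
Sum = -2

-2


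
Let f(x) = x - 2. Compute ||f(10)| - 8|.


f(10) = 8
|8| = 8
|8 - 8| = 0

0


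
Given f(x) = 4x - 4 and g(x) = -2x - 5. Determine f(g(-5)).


g(-5) = 5
f(5) = 16

16


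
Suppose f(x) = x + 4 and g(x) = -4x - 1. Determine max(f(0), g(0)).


f(0) = 4
g(0) = -1
max = 4

4


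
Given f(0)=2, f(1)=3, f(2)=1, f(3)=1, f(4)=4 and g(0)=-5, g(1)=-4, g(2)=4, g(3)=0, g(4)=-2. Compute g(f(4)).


f(4) = 4
g(4) = -2

-2


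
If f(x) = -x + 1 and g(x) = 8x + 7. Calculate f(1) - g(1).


f(1) = 0
g(1) = 15
Difference = -15

-15


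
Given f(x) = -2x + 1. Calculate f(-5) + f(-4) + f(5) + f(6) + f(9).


f(-5) = 11
f(-4) = 9
f(5) = -9
f(6) = -11
f(9) = -17
Sum = -17

-17


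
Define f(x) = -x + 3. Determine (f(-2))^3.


f(-2) = 5
(5)^3 = 125

125


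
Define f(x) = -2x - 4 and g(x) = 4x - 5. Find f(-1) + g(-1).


f(-1) = -2
g(-1) = -9
Sum = -11

-11


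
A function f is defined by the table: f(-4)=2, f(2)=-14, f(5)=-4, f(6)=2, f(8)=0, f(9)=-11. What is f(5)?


-4


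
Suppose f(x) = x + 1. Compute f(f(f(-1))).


f(-1) = 0
f(0) = 1
f(1) = 2

2


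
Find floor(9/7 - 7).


9/7 = 1.2857
1.2857 - 7 = -5.7143
floor(-5.7143) = -6

-6


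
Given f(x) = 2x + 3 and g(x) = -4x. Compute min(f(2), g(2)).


f(2) = 7
g(2) = -8
min = -8

-8


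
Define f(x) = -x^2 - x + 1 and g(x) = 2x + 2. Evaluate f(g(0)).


g(0) = 2
f(2) = (-1)*(2)^2 - 1*(2) + 1 = -5

-5


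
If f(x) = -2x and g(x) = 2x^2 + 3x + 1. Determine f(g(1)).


g(1) = 6
f(6) = -12

-12


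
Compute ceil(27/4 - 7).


27/4 = 6.75
6.75 - 7 = -0.25
ceil(-0.25) = 0

0


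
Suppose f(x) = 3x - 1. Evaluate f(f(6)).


f(6) = 17
f(17) = 50

50


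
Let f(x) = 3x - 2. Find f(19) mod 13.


3


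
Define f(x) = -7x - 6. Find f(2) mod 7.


f(2) = -20
-20 mod 7 = 1

1


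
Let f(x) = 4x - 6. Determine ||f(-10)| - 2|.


f(-10) = -46
|-46| = 46
|46 - 2| = 44

44


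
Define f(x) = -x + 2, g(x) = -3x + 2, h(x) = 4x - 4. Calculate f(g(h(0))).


h(0) = -4
g(-4) = 14
f(14) = -12

-12


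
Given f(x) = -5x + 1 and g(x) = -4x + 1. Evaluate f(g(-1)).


g(-1) = 5
f(5) = -24

-24


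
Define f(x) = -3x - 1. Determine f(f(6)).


56


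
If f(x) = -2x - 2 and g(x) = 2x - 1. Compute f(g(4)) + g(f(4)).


-37


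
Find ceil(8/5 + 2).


4


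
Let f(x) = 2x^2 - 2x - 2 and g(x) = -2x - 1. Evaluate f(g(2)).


g(2) = -5
f(-5) = 2*(-5)^2 - 2*(-5) - 2 = 58

58


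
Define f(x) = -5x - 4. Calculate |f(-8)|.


f(-8) = 36
|36| = 36

36


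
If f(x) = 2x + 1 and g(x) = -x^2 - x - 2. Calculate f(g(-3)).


g(-3) = -8
f(-8) = -15

-15


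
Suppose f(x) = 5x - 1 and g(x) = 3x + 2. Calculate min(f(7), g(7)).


f(7) = 34
g(7) = 23
min = 23

23


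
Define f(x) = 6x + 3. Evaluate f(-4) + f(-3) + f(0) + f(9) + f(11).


f(-4) = -21
f(-3) = -15
f(0) = 3
f(9) = 57
f(11) = 69
Sum = 93

93


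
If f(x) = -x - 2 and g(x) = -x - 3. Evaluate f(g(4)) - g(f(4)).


2


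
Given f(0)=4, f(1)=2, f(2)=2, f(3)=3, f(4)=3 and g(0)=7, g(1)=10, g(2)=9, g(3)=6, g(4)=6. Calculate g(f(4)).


f(4) = 3
g(3) = 6

6


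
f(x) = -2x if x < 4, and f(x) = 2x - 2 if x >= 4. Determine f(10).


10 satisfies x >= 4
f(10) = 18

18


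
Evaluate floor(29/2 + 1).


15


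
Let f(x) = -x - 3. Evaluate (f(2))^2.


f(2) = -5
(-5)^2 = 25

25


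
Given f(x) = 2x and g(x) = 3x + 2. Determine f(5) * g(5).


f(5) = 10
g(5) = 17
Product = 170

170


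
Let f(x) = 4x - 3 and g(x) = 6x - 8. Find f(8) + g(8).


69


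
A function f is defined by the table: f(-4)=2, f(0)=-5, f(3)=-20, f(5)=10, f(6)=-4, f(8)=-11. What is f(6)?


Reading from the table at x = 6

-4


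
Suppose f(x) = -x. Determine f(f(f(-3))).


f(-3) = 3
f(3) = -3
f(-3) = 3

3


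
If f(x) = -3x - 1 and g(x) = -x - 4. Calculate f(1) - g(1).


f(1) = -4
g(1) = -5
Difference = 1

1


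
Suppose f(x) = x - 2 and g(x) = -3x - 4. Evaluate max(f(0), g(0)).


f(0) = -2
g(0) = -4
max = -2

-2


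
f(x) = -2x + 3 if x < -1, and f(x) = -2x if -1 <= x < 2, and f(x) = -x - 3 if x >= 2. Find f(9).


9 satisfies x >= 2
f(9) = -12

-12


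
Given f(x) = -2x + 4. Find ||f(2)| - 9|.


f(2) = 0
|0| = 0
|0 - 9| = 9

9


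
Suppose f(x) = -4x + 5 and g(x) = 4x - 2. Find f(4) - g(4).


f(4) = -11
g(4) = 14
Difference = -25

-25


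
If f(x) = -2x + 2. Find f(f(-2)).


f(-2) = 6
f(6) = -10

-10


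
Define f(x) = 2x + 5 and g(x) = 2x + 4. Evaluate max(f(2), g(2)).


f(2) = 9
g(2) = 8
max = 9

9


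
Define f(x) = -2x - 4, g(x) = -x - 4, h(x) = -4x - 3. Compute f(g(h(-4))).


h(-4) = 13
g(13) = -17
f(-17) = 30

30


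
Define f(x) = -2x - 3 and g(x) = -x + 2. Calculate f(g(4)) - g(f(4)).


-12


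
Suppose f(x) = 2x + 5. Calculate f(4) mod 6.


1


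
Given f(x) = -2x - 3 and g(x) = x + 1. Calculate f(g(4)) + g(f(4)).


f(g(4)) = -13
g(f(4)) = -10
Sum = -23

-23


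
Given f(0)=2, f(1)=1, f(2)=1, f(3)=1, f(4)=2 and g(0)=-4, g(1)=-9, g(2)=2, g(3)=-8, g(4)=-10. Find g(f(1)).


f(1) = 1
g(1) = -9

-9


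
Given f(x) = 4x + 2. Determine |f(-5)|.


f(-5) = -18
|-18| = 18

18


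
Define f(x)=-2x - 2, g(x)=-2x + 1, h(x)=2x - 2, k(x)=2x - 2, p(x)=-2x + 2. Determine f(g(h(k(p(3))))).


p(3) = -4
k(-4) = -10
h(-10) = -22
g(-22) = 45
f(45) = -92

-92


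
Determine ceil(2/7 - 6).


2/7 = 0.2857
0.2857 - 6 = -5.7143
ceil(-5.7143) = -5

-5


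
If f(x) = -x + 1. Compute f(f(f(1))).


f(1) = 0
f(0) = 1
f(1) = 0

0


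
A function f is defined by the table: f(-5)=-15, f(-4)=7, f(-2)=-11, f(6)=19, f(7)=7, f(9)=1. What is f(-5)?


-15


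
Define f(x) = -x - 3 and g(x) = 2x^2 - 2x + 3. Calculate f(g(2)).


g(2) = 7
f(7) = -10

-10


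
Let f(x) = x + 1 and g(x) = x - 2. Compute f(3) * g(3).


4


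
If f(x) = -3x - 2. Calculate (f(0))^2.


f(0) = -2
(-2)^2 = 4

4


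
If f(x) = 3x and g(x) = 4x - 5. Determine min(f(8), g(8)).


f(8) = 24
g(8) = 27
min = 24

24


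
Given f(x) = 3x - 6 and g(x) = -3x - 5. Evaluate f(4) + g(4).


f(4) = 6
g(4) = -17
Sum = -11

-11


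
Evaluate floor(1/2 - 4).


1/2 = 0.5
0.5 - 4 = -3.5
floor(-3.5) = -4

-4


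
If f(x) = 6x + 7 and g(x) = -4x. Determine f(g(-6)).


g(-6) = 24
f(24) = 151

151


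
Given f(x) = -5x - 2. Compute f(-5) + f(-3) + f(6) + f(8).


f(-5) = 23
f(-3) = 13
f(6) = -32
f(8) = -42
Sum = -38

-38


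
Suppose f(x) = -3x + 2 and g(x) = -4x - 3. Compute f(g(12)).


g(12) = -51
f(-51) = 155

155


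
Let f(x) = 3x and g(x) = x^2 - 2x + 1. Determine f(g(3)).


g(3) = 4
f(4) = 12

12


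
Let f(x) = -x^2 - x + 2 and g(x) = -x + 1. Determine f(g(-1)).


g(-1) = 2
f(2) = (-1)*(2)^2 - 1*(2) + 2 = -4

-4


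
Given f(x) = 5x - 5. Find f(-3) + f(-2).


f(-3) = -20
f(-2) = -15
Sum = -35

-35


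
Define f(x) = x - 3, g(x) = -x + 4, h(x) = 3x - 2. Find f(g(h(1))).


h(1) = 1
g(1) = 3
f(3) = 0

0


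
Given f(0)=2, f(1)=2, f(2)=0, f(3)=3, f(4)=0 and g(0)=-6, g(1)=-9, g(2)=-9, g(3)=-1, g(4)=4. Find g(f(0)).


f(0) = 2
g(2) = -9

-9


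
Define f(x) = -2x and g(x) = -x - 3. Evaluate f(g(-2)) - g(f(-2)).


f(g(-2)) = 2
g(f(-2)) = -7
Difference = 9

9


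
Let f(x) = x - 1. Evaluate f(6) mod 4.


f(6) = 5
5 mod 4 = 1

1


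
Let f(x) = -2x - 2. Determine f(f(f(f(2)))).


42


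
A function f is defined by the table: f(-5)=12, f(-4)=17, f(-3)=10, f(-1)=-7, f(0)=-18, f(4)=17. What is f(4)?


Reading from the table at x = 4

17


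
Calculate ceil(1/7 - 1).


0


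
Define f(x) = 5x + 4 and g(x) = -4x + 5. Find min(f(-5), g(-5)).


f(-5) = -21
g(-5) = 25
min = -21

-21


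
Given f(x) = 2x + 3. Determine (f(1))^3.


f(1) = 5
(5)^3 = 125

125


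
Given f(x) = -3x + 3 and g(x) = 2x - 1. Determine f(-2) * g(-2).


f(-2) = 9
g(-2) = -5
Product = -45

-45


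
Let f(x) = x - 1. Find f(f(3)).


1


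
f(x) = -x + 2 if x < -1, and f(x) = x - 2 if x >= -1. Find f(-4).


-4 satisfies x < -1
f(-4) = 6

6


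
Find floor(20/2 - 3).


20/2 = 10
10 - 3 = 7
floor(7) = 7

7


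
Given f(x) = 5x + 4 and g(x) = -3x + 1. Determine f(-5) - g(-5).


-37


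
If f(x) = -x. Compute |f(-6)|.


f(-6) = 6
|6| = 6

6


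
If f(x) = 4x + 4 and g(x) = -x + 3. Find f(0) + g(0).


7


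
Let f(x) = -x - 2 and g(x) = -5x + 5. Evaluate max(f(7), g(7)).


f(7) = -9
g(7) = -30
max = -9

-9


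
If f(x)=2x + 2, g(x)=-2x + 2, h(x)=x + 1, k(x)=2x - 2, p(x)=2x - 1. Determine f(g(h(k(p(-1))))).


p(-1) = -3
k(-3) = -8
h(-8) = -7
g(-7) = 16
f(16) = 34

34


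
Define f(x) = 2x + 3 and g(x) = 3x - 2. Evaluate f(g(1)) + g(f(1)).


f(g(1)) = 5
g(f(1)) = 13
Sum = 18

18


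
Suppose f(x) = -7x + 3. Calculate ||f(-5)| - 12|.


f(-5) = 38
|38| = 38
|38 - 12| = 26

26


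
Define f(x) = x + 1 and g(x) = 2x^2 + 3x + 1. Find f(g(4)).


g(4) = 45
f(45) = 46

46


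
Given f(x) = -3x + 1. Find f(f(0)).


f(0) = 1
f(1) = -2

-2


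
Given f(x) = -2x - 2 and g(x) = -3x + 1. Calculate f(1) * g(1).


8


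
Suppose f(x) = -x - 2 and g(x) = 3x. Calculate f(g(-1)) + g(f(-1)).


f(g(-1)) = 1
g(f(-1)) = -3
Sum = -2

-2


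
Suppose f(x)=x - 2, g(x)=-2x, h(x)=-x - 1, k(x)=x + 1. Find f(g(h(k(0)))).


k(0) = 1
h(1) = -2
g(-2) = 4
f(4) = 2

2


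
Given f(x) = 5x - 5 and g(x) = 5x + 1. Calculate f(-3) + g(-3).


f(-3) = -20
g(-3) = -14
Sum = -34

-34


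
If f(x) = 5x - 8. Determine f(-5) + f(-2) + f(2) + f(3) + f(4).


f(-5) = -33
f(-2) = -18
f(2) = 2
f(3) = 7
f(4) = 12
Sum = -30

-30


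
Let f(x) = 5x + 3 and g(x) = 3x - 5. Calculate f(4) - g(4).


16


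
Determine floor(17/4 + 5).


9


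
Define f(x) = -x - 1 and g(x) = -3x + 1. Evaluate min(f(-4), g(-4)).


f(-4) = 3
g(-4) = 13
min = 3

3


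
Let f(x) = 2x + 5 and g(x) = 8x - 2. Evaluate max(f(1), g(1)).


f(1) = 7
g(1) = 6
max = 7

7


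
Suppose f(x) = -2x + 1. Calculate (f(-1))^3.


f(-1) = 3
(3)^3 = 27

27


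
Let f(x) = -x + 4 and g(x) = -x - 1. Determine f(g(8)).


13


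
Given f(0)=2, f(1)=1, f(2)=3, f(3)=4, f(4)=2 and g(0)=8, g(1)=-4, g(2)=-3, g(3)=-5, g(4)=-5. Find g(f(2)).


-5


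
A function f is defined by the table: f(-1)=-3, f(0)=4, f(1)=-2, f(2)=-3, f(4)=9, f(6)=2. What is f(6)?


Reading from the table at x = 6

2


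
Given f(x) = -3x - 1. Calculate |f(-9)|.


f(-9) = 26
|26| = 26

26


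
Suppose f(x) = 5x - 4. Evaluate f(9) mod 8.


1


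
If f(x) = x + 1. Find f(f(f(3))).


f(3) = 4
f(4) = 5
f(5) = 6

6


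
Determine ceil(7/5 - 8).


7/5 = 1.4
1.4 - 8 = -6.6
ceil(-6.6) = -6

-6


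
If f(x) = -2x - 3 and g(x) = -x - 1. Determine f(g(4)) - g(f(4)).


f(g(4)) = 7
g(f(4)) = 10
Difference = -3

-3


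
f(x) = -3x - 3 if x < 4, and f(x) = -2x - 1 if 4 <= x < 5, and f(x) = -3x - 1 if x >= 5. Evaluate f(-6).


-6 satisfies x < 4
f(-6) = 15

15


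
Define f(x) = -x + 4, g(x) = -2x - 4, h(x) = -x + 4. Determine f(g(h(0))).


h(0) = 4
g(4) = -12
f(-12) = 16

16


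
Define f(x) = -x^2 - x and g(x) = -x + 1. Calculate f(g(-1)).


-6


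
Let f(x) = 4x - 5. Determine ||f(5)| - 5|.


f(5) = 15
|15| = 15
|15 - 5| = 10

10


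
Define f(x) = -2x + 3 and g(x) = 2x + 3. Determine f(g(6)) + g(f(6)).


f(g(6)) = -27
g(f(6)) = -15
Sum = -42

-42


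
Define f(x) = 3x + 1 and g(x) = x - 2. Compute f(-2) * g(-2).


f(-2) = -5
g(-2) = -4
Product = 20

20


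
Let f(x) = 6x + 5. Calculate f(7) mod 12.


f(7) = 47
47 mod 12 = 11

11


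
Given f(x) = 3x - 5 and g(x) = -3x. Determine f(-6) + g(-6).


f(-6) = -23
g(-6) = 18
Sum = -5

-5


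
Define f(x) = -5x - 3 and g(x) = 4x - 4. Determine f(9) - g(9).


f(9) = -48
g(9) = 32
Difference = -80

-80


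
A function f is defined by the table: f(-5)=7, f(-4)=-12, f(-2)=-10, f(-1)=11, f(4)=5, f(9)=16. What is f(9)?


16


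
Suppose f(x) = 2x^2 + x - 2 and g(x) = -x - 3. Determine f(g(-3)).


g(-3) = 0
f(0) = 2*(0)^2 + 1*(0) - 2 = -2

-2


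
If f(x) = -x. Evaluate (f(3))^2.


f(3) = -3
(-3)^2 = 9

9


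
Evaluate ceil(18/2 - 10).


-1


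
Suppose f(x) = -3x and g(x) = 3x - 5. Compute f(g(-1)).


g(-1) = -8
f(-8) = 24

24


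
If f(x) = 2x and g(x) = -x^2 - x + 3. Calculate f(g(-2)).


g(-2) = 1
f(1) = 2

2


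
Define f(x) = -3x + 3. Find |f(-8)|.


f(-8) = 27
|27| = 27

27


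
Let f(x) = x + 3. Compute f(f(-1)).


f(-1) = 2
f(2) = 5

5


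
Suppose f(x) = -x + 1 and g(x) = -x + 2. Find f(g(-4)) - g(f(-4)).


f(g(-4)) = -5
g(f(-4)) = -3
Difference = -2

-2


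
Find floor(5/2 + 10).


5/2 = 2.5
2.5 + 10 = 12.5
floor(12.5) = 12

12


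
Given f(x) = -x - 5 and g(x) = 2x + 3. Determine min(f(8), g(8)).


f(8) = -13
g(8) = 19
min = -13

-13


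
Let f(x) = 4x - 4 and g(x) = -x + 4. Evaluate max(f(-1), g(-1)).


f(-1) = -8
g(-1) = 5
max = 5

5


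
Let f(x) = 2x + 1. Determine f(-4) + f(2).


f(-4) = -7
f(2) = 5
Sum = -2

-2


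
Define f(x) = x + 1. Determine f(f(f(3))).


f(3) = 4
f(4) = 5
f(5) = 6

6


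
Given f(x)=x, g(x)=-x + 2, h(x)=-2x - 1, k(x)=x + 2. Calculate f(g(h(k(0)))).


k(0) = 2
h(2) = -5
g(-5) = 7
f(7) = 7

7


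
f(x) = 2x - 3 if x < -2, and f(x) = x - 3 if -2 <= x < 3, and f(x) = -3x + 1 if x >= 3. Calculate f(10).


-29


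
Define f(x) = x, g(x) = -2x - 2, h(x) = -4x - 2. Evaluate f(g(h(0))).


2


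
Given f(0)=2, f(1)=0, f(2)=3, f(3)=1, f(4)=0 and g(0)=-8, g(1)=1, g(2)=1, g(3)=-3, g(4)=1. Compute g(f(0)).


f(0) = 2
g(2) = 1

1


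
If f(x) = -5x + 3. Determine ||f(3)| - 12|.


f(3) = -12
|-12| = 12
|12 - 12| = 0

0


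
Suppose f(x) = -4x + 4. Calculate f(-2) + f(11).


f(-2) = 12
f(11) = -40
Sum = -28

-28


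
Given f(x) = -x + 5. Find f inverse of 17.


Solve -x + 5 = 17
x = (17 - 5) / (-1) = -12

-12


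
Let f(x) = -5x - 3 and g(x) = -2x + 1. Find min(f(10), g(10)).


f(10) = -53
g(10) = -19
min = -53

-53


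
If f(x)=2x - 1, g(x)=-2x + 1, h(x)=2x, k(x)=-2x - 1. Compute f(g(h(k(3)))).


k(3) = -7
h(-7) = -14
g(-14) = 29
f(29) = 57

57


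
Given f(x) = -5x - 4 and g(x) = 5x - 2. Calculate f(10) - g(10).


f(10) = -54
g(10) = 48
Difference = -102

-102


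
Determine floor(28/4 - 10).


28/4 = 7
7 - 10 = -3
floor(-3) = -3

-3


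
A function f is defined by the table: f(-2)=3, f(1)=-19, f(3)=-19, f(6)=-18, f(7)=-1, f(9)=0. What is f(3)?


Reading from the table at x = 3

-19


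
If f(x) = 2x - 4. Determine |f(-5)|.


f(-5) = -14
|-14| = 14

14


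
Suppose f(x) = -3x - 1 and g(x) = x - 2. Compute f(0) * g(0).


f(0) = -1
g(0) = -2
Product = 2

2


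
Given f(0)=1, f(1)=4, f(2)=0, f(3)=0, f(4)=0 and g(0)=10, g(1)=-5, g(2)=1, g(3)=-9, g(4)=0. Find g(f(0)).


-5


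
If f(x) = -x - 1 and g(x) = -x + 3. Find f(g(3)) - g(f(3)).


f(g(3)) = -1
g(f(3)) = 7
Difference = -8

-8


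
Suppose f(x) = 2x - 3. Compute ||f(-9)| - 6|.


15


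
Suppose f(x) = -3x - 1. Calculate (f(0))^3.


f(0) = -1
(-1)^3 = -1

-1


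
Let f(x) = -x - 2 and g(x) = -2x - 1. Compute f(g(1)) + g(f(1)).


6


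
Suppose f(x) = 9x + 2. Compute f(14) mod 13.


f(14) = 128
128 mod 13 = 11

11


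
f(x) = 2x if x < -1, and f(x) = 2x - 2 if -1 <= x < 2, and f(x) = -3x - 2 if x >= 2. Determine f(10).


10 satisfies x >= 2
f(10) = -32

-32


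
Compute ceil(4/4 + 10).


11


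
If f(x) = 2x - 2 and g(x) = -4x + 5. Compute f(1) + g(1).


f(1) = 0
g(1) = 1
Sum = 1

1


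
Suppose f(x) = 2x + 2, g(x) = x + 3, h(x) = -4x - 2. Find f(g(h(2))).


h(2) = -10
g(-10) = -7
f(-7) = -12

-12


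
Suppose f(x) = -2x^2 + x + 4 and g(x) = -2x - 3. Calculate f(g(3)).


g(3) = -9
f(-9) = (-2)*(-9)^2 + 1*(-9) + 4 = -167

-167


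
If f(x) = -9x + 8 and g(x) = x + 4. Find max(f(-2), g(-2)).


f(-2) = 26
g(-2) = 2
max = 26

26


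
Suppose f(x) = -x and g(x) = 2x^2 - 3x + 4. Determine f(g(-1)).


-9


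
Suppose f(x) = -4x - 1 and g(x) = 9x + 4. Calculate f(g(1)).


g(1) = 13
f(13) = -53

-53


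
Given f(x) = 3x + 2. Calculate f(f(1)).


17


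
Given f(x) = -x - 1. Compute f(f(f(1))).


f(1) = -2
f(-2) = 1
f(1) = -2

-2


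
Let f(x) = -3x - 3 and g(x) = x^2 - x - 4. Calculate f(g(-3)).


g(-3) = 8
f(8) = -27

-27


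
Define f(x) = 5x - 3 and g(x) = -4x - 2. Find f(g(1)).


g(1) = -6
f(-6) = -33

-33


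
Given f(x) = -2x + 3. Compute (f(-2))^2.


f(-2) = 7
(7)^2 = 49

49


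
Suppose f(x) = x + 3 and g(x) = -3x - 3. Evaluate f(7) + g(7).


-14


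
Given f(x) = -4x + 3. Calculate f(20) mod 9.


f(20) = -77
-77 mod 9 = 4

4


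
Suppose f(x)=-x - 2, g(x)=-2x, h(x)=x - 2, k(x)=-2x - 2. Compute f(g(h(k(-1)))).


-6


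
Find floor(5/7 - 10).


5/7 = 0.7143
0.7143 - 10 = -9.2857
floor(-9.2857) = -10

-10


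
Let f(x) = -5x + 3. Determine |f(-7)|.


f(-7) = 38
|38| = 38

38


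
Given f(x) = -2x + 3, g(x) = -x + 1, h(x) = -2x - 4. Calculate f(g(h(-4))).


h(-4) = 4
g(4) = -3
f(-3) = 9

9


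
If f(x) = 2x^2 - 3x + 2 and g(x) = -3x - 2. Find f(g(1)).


g(1) = -5
f(-5) = 2*(-5)^2 - 3*(-5) + 2 = 67

67


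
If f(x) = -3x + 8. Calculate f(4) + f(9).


f(4) = -4
f(9) = -19
Sum = -23

-23


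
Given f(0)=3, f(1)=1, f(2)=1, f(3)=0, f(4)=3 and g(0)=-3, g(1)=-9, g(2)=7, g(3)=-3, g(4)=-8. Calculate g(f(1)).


f(1) = 1
g(1) = -9

-9


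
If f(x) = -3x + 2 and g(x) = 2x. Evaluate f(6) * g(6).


f(6) = -16
g(6) = 12
Product = -192

-192


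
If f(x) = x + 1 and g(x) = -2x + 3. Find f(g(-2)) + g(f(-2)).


f(g(-2)) = 8
g(f(-2)) = 5
Sum = 13

13


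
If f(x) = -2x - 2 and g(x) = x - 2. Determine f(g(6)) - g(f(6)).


f(g(6)) = -10
g(f(6)) = -16
Difference = 6

6


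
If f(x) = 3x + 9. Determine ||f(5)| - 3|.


f(5) = 24
|24| = 24
|24 - 3| = 21

21


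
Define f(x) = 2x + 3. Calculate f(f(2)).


f(2) = 7
f(7) = 17

17


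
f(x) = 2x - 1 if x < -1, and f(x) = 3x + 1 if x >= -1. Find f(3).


3 satisfies x >= -1
f(3) = 10

10


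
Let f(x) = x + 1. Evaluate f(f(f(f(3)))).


f(3) = 4
f(4) = 5
f(5) = 6
f(6) = 7

7


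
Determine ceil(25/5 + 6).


11


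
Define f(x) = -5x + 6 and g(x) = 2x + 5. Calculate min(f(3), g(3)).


f(3) = -9
g(3) = 11
min = -9

-9


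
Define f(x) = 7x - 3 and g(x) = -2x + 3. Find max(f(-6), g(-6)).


f(-6) = -45
g(-6) = 15
max = 15

15


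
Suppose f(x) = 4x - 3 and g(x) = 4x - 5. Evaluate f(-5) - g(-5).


f(-5) = -23
g(-5) = -25
Difference = 2

2


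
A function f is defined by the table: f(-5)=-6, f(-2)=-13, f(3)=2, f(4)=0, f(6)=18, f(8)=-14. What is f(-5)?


-6


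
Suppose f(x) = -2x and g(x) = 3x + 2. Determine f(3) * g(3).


f(3) = -6
g(3) = 11
Product = -66

-66


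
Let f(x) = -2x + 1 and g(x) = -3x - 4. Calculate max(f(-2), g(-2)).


f(-2) = 5
g(-2) = 2
max = 5

5


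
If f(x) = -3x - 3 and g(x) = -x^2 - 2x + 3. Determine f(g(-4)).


g(-4) = -5
f(-5) = 12

12


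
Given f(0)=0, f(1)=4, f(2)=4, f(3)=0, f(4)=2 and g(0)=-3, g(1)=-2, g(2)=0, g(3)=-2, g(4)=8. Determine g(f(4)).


f(4) = 2
g(2) = 0

0


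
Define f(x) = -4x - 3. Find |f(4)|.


f(4) = -19
|-19| = 19

19


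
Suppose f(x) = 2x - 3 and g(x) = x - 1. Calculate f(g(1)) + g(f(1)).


f(g(1)) = -3
g(f(1)) = -2
Sum = -5

-5


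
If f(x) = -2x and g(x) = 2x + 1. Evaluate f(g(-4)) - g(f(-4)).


f(g(-4)) = 14
g(f(-4)) = 17
Difference = -3

-3


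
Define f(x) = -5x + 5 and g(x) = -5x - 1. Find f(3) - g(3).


f(3) = -10
g(3) = -16
Difference = 6

6


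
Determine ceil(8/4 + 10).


8/4 = 2
2 + 10 = 12
ceil(12) = 12

12


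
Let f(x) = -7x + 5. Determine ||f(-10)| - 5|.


f(-10) = 75
|75| = 75
|75 - 5| = 70

70


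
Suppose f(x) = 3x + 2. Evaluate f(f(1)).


f(1) = 5
f(5) = 17

17


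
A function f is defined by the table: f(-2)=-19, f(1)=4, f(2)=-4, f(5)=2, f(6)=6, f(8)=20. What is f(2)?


-4


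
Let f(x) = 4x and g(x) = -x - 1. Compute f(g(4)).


g(4) = -5
f(-5) = -20

-20


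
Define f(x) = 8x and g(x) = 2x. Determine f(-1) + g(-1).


f(-1) = -8
g(-1) = -2
Sum = -10

-10


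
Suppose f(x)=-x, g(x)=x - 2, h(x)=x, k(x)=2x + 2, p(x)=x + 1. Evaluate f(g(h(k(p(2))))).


-6


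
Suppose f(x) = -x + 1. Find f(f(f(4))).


f(4) = -3
f(-3) = 4
f(4) = -3

-3


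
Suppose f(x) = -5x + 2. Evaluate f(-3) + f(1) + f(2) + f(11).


f(-3) = 17
f(1) = -3
f(2) = -8
f(11) = -53
Sum = -47

-47


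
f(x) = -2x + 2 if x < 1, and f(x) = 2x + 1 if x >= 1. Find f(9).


19


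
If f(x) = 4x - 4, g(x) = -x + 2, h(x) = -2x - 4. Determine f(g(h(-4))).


h(-4) = 4
g(4) = -2
f(-2) = -12

-12


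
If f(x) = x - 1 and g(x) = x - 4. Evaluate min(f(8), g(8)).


f(8) = 7
g(8) = 4
min = 4

4


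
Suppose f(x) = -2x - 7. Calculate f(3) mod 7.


f(3) = -13
-13 mod 7 = 1

1


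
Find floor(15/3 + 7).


15/3 = 5
5 + 7 = 12
floor(12) = 12

12


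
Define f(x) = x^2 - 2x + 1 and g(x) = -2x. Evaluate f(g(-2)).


g(-2) = 4
f(4) = 1*(4)^2 - 2*(4) + 1 = 9

9


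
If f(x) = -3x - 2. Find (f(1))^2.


f(1) = -5
(-5)^2 = 25

25


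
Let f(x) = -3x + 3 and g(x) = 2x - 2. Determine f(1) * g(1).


f(1) = 0
g(1) = 0
Product = 0

0


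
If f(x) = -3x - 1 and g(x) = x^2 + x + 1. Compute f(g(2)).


g(2) = 7
f(7) = -22

-22


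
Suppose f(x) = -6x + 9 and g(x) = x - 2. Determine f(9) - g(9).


f(9) = -45
g(9) = 7
Difference = -52

-52


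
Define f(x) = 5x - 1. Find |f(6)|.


29


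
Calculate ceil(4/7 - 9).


4/7 = 0.5714
0.5714 - 9 = -8.4286
ceil(-8.4286) = -8

-8


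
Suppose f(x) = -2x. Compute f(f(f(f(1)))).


f(1) = -2
f(-2) = 4
f(4) = -8
f(-8) = 16

16


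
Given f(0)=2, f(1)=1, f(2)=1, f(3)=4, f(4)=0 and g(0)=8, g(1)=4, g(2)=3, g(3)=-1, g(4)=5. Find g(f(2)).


f(2) = 1
g(1) = 4

4


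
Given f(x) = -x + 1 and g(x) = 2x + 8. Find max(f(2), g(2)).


f(2) = -1
g(2) = 12
max = 12

12


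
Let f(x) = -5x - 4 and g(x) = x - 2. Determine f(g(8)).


g(8) = 6
f(6) = -34

-34


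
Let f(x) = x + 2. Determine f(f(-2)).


f(-2) = 0
f(0) = 2

2


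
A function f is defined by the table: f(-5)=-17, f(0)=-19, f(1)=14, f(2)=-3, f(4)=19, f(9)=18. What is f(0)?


Reading from the table at x = 0

-19


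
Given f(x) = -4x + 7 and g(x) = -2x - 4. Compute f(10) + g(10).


-57


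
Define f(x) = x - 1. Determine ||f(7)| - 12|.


f(7) = 6
|6| = 6
|6 - 12| = 6

6


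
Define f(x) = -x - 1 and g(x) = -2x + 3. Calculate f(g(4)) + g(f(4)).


f(g(4)) = 4
g(f(4)) = 13
Sum = 17

17


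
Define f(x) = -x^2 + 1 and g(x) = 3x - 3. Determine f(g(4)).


-80


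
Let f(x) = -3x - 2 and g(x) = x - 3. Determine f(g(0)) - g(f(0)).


f(g(0)) = 7
g(f(0)) = -5
Difference = 12

12


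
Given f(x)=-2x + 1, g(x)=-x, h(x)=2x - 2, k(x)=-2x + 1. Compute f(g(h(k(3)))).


k(3) = -5
h(-5) = -12
g(-12) = 12
f(12) = -23

-23


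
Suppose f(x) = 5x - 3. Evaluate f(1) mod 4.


f(1) = 2
2 mod 4 = 2

2


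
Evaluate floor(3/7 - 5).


3/7 = 0.4286
0.4286 - 5 = -4.5714
floor(-4.5714) = -5

-5


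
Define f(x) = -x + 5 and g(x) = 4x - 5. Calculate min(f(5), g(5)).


f(5) = 0
g(5) = 15
min = 0

0


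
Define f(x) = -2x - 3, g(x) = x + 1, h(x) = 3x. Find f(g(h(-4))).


h(-4) = -12
g(-12) = -11
f(-11) = 19

19


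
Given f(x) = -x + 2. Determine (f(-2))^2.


f(-2) = 4
(4)^2 = 16

16


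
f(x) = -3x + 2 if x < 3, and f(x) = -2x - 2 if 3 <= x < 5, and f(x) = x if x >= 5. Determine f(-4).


14


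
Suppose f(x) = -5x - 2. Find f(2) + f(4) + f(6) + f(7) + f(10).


f(2) = -12
f(4) = -22
f(6) = -32
f(7) = -37
f(10) = -52
Sum = -155

-155


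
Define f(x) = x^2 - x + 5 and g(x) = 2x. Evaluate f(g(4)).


g(4) = 8
f(8) = 1*(8)^2 - 1*(8) + 5 = 61

61


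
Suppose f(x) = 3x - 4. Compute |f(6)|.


f(6) = 14
|14| = 14

14


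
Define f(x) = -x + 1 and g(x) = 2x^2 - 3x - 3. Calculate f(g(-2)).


g(-2) = 11
f(11) = -10

-10


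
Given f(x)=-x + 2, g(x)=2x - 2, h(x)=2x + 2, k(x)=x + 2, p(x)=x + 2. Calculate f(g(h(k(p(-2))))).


p(-2) = 0
k(0) = 2
h(2) = 6
g(6) = 10
f(10) = -8

-8


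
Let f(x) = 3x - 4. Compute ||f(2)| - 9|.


f(2) = 2
|2| = 2
|2 - 9| = 7

7


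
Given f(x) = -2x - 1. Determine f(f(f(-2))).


f(-2) = 3
f(3) = -7
f(-7) = 13

13


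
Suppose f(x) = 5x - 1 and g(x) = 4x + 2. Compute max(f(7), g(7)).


f(7) = 34
g(7) = 30
max = 34

34


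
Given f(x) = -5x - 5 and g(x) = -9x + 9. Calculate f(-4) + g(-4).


f(-4) = 15
g(-4) = 45
Sum = 60

60


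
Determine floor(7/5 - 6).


7/5 = 1.4
1.4 - 6 = -4.6
floor(-4.6) = -5

-5


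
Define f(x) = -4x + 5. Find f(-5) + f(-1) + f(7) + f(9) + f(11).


f(-5) = 25
f(-1) = 9
f(7) = -23
f(9) = -31
f(11) = -39
Sum = -59

-59


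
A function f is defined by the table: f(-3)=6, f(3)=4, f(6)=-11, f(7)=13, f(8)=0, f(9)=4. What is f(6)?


Reading from the table at x = 6

-11


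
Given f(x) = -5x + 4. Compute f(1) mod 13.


f(1) = -1
-1 mod 13 = 12

12


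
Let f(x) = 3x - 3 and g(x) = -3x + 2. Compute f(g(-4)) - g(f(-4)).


f(g(-4)) = 39
g(f(-4)) = 47
Difference = -8

-8


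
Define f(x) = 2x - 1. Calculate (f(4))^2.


49


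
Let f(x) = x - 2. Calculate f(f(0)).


-4


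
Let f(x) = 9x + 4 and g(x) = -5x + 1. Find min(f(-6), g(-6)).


-50


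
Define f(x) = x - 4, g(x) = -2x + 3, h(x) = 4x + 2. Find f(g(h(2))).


h(2) = 10
g(10) = -17
f(-17) = -21

-21


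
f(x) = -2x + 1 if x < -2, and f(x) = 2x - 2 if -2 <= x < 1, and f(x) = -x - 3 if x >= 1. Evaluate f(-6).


-6 satisfies x < -2
f(-6) = 13

13


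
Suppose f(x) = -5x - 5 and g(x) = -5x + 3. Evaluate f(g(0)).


-20


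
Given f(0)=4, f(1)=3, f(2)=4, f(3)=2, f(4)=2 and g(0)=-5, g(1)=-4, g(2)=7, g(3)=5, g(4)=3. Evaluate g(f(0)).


f(0) = 4
g(4) = 3

3


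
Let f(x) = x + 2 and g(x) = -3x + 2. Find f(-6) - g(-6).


f(-6) = -4
g(-6) = 20
Difference = -24

-24


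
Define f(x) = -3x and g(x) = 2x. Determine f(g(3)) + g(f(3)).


f(g(3)) = -18
g(f(3)) = -18
Sum = -36

-36


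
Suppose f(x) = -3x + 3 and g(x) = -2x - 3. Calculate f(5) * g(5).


f(5) = -12
g(5) = -13
Product = 156

156


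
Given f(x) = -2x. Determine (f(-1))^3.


f(-1) = 2
(2)^3 = 8

8


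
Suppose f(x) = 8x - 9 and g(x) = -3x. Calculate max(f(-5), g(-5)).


f(-5) = -49
g(-5) = 15
max = 15

15


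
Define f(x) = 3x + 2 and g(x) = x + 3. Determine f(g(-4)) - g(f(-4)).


6


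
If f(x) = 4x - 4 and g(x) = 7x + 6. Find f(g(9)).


g(9) = 69
f(69) = 272

272


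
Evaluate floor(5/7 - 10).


-10


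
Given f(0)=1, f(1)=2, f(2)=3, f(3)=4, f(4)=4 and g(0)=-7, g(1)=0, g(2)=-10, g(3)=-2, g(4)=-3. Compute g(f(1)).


-10


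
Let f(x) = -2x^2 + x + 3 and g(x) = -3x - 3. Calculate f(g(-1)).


g(-1) = 0
f(0) = (-2)*(0)^2 + 1*(0) + 3 = 3

3


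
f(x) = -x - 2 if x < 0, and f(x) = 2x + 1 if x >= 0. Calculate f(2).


2 satisfies x >= 0
f(2) = 5

5


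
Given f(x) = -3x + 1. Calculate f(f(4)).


34


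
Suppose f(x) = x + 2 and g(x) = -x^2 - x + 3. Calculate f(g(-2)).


g(-2) = 1
f(1) = 3

3


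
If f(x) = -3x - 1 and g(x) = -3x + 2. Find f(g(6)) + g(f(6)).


f(g(6)) = 47
g(f(6)) = 59
Sum = 106

106


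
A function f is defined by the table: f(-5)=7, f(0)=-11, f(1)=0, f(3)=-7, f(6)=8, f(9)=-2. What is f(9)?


-2


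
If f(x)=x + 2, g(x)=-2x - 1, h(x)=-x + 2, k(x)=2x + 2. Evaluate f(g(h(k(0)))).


k(0) = 2
h(2) = 0
g(0) = -1
f(-1) = 1

1


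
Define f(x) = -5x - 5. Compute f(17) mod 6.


f(17) = -90
-90 mod 6 = 0

0


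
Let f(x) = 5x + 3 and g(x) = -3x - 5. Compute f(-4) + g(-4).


f(-4) = -17
g(-4) = 7
Sum = -10

-10


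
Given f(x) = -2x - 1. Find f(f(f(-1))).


f(-1) = 1
f(1) = -3
f(-3) = 5

5


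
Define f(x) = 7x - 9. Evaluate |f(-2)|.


23


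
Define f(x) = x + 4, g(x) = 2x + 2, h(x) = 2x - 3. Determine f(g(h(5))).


h(5) = 7
g(7) = 16
f(16) = 20

20


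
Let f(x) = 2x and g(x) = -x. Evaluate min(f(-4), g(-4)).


-8


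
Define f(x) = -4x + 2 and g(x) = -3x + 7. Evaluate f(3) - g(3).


f(3) = -10
g(3) = -2
Difference = -8

-8


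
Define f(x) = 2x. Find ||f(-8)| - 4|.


f(-8) = -16
|-16| = 16
|16 - 4| = 12

12


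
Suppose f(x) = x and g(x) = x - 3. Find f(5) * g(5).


f(5) = 5
g(5) = 2
Product = 10

10


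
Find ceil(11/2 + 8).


14


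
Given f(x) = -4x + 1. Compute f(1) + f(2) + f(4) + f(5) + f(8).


-75


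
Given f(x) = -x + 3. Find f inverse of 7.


Solve -x + 3 = 7
x = (7 - 3) / (-1) = -4

-4


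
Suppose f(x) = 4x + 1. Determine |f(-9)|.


f(-9) = -35
|-35| = 35

35


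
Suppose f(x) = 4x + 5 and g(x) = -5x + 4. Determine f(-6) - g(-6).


f(-6) = -19
g(-6) = 34
Difference = -53

-53


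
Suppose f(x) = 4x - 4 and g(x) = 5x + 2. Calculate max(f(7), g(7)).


f(7) = 24
g(7) = 37
max = 37

37


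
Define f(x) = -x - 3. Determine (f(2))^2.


f(2) = -5
(-5)^2 = 25

25


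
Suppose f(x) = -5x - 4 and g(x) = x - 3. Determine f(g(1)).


g(1) = -2
f(-2) = 6

6


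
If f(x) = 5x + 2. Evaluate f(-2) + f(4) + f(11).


f(-2) = -8
f(4) = 22
f(11) = 57
Sum = 71

71


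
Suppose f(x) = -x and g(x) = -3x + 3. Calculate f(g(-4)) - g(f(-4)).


f(g(-4)) = -15
g(f(-4)) = -9
Difference = -6

-6


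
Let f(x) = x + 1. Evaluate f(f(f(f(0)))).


f(0) = 1
f(1) = 2
f(2) = 3
f(3) = 4

4


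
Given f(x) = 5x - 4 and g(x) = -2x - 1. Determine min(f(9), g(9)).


f(9) = 41
g(9) = -19
min = -19

-19


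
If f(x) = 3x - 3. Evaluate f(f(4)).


f(4) = 9
f(9) = 24

24


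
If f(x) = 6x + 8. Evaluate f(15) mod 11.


f(15) = 98
98 mod 11 = 10

10


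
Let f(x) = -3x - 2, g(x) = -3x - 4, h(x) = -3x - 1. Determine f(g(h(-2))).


h(-2) = 5
g(5) = -19
f(-19) = 55

55


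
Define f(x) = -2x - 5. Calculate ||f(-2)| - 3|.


f(-2) = -1
|-1| = 1
|1 - 3| = 2

2


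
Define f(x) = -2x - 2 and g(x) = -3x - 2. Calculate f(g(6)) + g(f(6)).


78


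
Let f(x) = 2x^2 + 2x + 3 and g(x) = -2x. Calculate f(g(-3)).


g(-3) = 6
f(6) = 2*(6)^2 + 2*(6) + 3 = 87

87


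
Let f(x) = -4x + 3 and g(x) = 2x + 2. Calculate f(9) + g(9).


f(9) = -33
g(9) = 20
Sum = -13

-13


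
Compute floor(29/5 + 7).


29/5 = 5.8
5.8 + 7 = 12.8
floor(12.8) = 12

12


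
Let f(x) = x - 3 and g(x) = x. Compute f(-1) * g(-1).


f(-1) = -4
g(-1) = -1
Product = 4

4


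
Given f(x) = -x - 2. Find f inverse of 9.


Solve -x - 2 = 9
x = (9 + 2) / (-1) = -11

-11


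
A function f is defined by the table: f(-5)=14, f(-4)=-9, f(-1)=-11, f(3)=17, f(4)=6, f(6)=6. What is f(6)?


Reading from the table at x = 6

6


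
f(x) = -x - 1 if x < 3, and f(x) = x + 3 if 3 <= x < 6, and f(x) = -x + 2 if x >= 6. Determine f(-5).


-5 satisfies x < 3
f(-5) = 4

4


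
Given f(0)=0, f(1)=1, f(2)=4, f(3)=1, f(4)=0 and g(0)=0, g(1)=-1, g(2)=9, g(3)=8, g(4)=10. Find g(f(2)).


f(2) = 4
g(4) = 10

10


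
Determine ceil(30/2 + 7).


30/2 = 15
15 + 7 = 22
ceil(22) = 22

22


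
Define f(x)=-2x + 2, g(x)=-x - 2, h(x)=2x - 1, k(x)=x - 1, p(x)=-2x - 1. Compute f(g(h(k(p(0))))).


p(0) = -1
k(-1) = -2
h(-2) = -5
g(-5) = 3
f(3) = -4

-4


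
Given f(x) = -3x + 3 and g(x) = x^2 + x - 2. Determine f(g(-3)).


g(-3) = 4
f(4) = -9

-9


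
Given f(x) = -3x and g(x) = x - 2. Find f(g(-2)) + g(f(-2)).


f(g(-2)) = 12
g(f(-2)) = 4
Sum = 16

16


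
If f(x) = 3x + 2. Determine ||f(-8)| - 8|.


f(-8) = -22
|-22| = 22
|22 - 8| = 14

14


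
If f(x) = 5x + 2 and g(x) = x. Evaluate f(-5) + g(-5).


-28


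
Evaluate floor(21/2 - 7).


21/2 = 10.5
10.5 - 7 = 3.5
floor(3.5) = 3

3


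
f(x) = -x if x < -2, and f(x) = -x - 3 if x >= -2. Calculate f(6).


6 satisfies x >= -2
f(6) = -9

-9


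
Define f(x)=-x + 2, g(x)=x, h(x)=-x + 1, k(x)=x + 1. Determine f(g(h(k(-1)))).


1


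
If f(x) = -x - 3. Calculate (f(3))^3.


f(3) = -6
(-6)^3 = -216

-216


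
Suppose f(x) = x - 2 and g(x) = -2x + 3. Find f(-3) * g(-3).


f(-3) = -5
g(-3) = 9
Product = -45

-45


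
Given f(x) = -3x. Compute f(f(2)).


f(2) = -6
f(-6) = 18

18


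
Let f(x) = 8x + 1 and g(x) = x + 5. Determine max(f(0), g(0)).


f(0) = 1
g(0) = 5
max = 5

5


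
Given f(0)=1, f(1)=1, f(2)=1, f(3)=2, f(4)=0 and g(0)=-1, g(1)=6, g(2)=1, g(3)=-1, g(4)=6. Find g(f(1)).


f(1) = 1
g(1) = 6

6


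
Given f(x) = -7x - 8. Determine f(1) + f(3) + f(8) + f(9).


f(1) = -15
f(3) = -29
f(8) = -64
f(9) = -71
Sum = -179

-179
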